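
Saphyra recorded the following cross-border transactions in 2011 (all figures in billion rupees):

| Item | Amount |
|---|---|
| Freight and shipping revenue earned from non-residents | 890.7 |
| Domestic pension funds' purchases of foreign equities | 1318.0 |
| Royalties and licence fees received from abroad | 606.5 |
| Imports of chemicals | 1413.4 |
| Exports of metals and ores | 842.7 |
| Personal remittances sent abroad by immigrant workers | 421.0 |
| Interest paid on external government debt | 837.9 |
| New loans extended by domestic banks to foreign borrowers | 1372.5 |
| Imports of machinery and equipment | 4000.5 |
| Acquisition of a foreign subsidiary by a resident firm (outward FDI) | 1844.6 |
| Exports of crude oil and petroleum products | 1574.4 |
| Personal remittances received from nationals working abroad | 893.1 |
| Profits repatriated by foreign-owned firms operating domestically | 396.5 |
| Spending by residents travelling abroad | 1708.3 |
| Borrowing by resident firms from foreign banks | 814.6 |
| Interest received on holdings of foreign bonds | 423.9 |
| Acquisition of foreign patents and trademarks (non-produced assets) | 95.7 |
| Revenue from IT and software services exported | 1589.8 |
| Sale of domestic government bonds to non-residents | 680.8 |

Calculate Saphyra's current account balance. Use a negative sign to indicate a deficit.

Goods: 1574.4 + 842.7 - 4000.5 - 1413.4 = -2996.8
Services: 890.7 + 606.5 - 1708.3 + 1589.8 = 1378.7
Primary income: -396.5 + 423.9 - 837.9 = -810.5
Secondary income: 893.1 - 421.0 = 472.1
Current account = (-2996.8) + 1378.7 + (-810.5) + 472.1 = -1956.5
(Excluded from the current account — financial account: domestic pension funds' purchases of foreign equities 1318.0, new loans extended by domestic banks to foreign borrowers 1372.5, acquisition of a foreign subsidiary by a resident firm (outward FDI) 1844.6, borrowing by resident firms from foreign banks 814.6, sale of domestic government bonds to non-residents 680.8; capital account: acquisition of foreign patents and trademarks (non-produced assets) 95.7.)

-1956.5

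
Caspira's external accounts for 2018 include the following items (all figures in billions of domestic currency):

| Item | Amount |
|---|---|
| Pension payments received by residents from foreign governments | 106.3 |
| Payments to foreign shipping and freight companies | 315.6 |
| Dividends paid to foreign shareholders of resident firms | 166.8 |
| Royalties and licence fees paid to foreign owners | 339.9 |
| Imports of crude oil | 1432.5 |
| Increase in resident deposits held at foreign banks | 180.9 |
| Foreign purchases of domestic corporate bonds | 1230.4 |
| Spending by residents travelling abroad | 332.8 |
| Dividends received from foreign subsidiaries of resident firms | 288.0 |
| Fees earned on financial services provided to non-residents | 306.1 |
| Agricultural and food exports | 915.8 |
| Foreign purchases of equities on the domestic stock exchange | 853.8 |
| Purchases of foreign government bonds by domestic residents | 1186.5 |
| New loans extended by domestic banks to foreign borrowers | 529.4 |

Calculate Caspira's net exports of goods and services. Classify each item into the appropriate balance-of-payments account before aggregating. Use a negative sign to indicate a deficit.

-1198.9

Goods: 915.8 - 1432.5 = -516.7
Services: 306.1 - 339.9 - 332.8 - 315.6 = -682.2
Trade balance = -516.7 + (-682.2) = -1198.9
(Excluded from the trade balance — secondary income: pension payments received by residents from foreign governments 106.3; primary income: dividends paid to foreign shareholders of resident firms 166.8, dividends received from foreign subsidiaries of resident firms 288.0; financial account: increase in resident deposits held at foreign banks 180.9, foreign purchases of domestic corporate bonds 1230.4, foreign purchases of equities on the domestic stock exchange 853.8, purchases of foreign government bonds by domestic residents 1186.5, new loans extended by domestic banks to foreign borrowers 529.4.)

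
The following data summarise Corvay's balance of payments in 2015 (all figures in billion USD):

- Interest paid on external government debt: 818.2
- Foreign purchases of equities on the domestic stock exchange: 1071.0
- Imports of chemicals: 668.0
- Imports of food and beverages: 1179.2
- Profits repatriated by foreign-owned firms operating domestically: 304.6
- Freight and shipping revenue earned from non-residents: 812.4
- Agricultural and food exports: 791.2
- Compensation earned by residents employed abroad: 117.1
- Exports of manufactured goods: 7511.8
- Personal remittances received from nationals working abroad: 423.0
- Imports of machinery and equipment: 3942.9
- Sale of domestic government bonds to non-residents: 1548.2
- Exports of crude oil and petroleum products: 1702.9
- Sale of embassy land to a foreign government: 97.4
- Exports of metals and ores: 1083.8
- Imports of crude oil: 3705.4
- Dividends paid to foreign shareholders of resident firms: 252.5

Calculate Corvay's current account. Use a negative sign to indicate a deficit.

1571.4

Goods: -3942.9 + 7511.8 - 1179.2 + 1083.8 + 791.2 - 3705.4 + 1702.9 - 668.0 = 1594.2
Services: 812.4
Primary income: 117.1 - 252.5 - 818.2 - 304.6 = -1258.2
Secondary income: 423.0
Current account = 1594.2 + 812.4 + (-1258.2) + 423.0 = 1571.4
(Excluded from the current account — financial account: foreign purchases of equities on the domestic stock exchange 1071.0, sale of domestic government bonds to non-residents 1548.2; capital account: sale of embassy land to a foreign government 97.4.)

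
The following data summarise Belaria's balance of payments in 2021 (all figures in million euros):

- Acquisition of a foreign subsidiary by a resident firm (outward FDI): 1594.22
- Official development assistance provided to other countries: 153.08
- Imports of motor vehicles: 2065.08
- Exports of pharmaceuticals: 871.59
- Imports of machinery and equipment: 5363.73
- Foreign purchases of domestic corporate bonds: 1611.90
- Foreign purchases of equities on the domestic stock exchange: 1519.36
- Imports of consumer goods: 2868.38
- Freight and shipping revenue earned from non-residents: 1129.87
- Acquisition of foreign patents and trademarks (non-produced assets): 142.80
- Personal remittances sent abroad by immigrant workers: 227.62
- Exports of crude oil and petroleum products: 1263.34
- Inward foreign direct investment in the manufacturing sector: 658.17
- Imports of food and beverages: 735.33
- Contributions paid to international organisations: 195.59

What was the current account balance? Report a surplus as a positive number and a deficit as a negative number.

Goods: -735.33 - 5363.73 + 1263.34 + 871.59 - 2065.08 - 2868.38 = -8897.59
Services: 1129.87
Secondary income: -227.62 - 153.08 - 195.59 = -576.29
Current account = (-8897.59) + 1129.87 + (-576.29) = -8344.01
(Excluded from the current account — financial account: acquisition of a foreign subsidiary by a resident firm (outward FDI) 1594.22, foreign purchases of domestic corporate bonds 1611.90, foreign purchases of equities on the domestic stock exchange 1519.36, inward foreign direct investment in the manufacturing sector 658.17; capital account: acquisition of foreign patents and trademarks (non-produced assets) 142.80.)

-8344.01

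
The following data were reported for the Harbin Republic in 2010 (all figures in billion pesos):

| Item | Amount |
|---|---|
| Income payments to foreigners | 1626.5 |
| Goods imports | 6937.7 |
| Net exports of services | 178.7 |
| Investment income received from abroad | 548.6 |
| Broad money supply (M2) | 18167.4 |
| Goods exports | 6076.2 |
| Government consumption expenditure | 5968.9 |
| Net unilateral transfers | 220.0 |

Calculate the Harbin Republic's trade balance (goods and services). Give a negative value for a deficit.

-682.8

Goods balance = 6076.2 - 6937.7 = -861.5
Services balance = 178.7
Trade balance (goods + services) = -861.5 + 178.7 = -682.8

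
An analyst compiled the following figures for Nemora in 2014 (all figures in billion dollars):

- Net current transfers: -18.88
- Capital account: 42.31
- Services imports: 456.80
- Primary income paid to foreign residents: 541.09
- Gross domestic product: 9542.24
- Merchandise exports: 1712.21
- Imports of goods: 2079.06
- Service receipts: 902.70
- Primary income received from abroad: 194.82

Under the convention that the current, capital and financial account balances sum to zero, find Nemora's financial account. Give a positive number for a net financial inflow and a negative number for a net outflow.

243.79

Goods balance = 1712.21 - 2079.06 = -366.85
Services balance = 902.70 - 456.80 = 445.90
Trade balance (goods + services) = -366.85 + 445.90 = 79.05
Net primary income = 194.82 - 541.09 = -346.27
Net secondary income = -18.88
Current account = 79.05 + (-346.27) + (-18.88) = -286.10
Financial account = -(-286.10 + 42.31) = 243.79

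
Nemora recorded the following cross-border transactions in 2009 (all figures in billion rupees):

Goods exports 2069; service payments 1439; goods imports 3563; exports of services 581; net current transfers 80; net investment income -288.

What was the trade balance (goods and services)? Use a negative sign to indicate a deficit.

-2352

Goods balance = 2069 - 3563 = -1494
Services balance = 581 - 1439 = -858
Trade balance (goods + services) = -1494 + (-858) = -2352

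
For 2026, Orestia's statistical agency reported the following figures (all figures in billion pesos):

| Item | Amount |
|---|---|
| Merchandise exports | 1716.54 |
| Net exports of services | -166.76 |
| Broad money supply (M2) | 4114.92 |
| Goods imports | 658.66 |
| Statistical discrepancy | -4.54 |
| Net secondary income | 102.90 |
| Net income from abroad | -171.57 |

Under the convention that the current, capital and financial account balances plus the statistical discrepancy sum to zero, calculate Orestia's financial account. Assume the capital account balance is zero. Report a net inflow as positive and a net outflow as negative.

Goods balance = 1716.54 - 658.66 = 1057.88
Services balance = -166.76
Trade balance (goods + services) = 1057.88 + (-166.76) = 891.12
Net primary income = -171.57
Net secondary income = 102.90
Current account = 891.12 + (-171.57) + 102.90 = 822.45
Financial account = -(822.45 + (-4.54)) = -817.91

-817.91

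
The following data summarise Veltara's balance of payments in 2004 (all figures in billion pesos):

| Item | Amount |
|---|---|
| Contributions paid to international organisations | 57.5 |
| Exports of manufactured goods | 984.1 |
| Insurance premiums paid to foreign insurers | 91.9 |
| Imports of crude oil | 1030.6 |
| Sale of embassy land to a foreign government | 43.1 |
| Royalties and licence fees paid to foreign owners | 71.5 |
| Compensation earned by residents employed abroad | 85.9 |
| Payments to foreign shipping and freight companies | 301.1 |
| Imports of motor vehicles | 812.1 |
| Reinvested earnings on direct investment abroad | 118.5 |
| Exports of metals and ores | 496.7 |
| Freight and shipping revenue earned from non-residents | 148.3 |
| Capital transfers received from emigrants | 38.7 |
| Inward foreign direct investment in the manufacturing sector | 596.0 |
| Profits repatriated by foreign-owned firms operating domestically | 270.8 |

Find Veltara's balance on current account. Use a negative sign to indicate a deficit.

Goods: -812.1 - 1030.6 + 984.1 + 496.7 = -361.9
Services: -301.1 - 71.5 - 91.9 + 148.3 = -316.2
Primary income: 85.9 + 118.5 - 270.8 = -66.4
Secondary income: -57.5
Current account = (-361.9) + (-316.2) + (-66.4) + (-57.5) = -802.0
(Excluded from the current account — capital account: sale of embassy land to a foreign government 43.1, capital transfers received from emigrants 38.7; financial account: inward foreign direct investment in the manufacturing sector 596.0.)

-802.0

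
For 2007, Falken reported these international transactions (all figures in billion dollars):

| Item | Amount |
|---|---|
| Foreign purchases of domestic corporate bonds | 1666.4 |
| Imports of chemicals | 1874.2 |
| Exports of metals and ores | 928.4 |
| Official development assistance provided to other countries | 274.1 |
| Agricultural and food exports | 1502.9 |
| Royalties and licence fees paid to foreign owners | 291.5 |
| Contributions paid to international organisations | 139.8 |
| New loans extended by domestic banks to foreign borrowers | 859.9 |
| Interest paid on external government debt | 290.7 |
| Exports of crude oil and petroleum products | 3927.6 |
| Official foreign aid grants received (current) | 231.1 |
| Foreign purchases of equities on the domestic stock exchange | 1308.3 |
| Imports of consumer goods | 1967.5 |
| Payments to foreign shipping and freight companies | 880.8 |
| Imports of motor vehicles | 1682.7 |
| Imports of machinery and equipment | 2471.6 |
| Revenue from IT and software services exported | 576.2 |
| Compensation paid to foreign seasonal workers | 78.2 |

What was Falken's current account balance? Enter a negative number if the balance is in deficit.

Goods: 1502.9 + 928.4 - 1682.7 + 3927.6 - 1874.2 - 1967.5 - 2471.6 = -1637.1
Services: -880.8 - 291.5 + 576.2 = -596.1
Primary income: -290.7 - 78.2 = -368.9
Secondary income: -274.1 - 139.8 + 231.1 = -182.8
Current account = (-1637.1) + (-596.1) + (-368.9) + (-182.8) = -2784.9
(Excluded from the current account — financial account: foreign purchases of domestic corporate bonds 1666.4, new loans extended by domestic banks to foreign borrowers 859.9, foreign purchases of equities on the domestic stock exchange 1308.3.)

-2784.9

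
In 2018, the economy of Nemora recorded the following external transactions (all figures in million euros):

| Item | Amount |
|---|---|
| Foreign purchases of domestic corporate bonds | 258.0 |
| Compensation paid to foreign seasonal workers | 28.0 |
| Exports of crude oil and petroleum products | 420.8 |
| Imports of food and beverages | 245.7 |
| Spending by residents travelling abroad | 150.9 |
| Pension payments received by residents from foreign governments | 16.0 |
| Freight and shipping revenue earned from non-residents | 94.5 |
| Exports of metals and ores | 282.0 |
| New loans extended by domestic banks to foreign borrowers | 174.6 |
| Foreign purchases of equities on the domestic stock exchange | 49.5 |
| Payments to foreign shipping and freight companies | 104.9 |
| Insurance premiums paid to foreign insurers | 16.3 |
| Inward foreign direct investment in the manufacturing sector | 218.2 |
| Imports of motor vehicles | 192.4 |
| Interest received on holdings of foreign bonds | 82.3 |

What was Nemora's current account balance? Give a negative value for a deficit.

Goods: -192.4 + 420.8 + 282.0 - 245.7 = 264.7
Services: -16.3 + 94.5 - 150.9 - 104.9 = -177.6
Primary income: -28.0 + 82.3 = 54.3
Secondary income: 16.0
Current account = 264.7 + (-177.6) + 54.3 + 16.0 = 157.4
(Excluded from the current account — financial account: foreign purchases of domestic corporate bonds 258.0, new loans extended by domestic banks to foreign borrowers 174.6, foreign purchases of equities on the domestic stock exchange 49.5, inward foreign direct investment in the manufacturing sector 218.2.)

157.4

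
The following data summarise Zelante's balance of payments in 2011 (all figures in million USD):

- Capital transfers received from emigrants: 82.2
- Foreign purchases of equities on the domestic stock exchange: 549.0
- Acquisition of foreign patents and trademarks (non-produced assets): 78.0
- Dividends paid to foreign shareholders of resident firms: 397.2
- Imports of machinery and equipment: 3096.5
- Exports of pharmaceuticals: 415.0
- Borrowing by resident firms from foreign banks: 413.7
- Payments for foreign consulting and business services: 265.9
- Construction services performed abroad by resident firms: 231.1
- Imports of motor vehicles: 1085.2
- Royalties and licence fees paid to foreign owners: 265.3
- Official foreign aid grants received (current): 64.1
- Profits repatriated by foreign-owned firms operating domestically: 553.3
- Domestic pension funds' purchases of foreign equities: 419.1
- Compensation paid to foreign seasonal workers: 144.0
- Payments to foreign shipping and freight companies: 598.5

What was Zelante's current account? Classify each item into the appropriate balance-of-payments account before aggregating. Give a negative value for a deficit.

Goods: 415.0 - 3096.5 - 1085.2 = -3766.7
Services: -265.3 + 231.1 - 265.9 - 598.5 = -898.6
Primary income: -553.3 - 397.2 - 144.0 = -1094.5
Secondary income: 64.1
Current account = (-3766.7) + (-898.6) + (-1094.5) + 64.1 = -5695.7
(Excluded from the current account — capital account: capital transfers received from emigrants 82.2, acquisition of foreign patents and trademarks (non-produced assets) 78.0; financial account: foreign purchases of equities on the domestic stock exchange 549.0, borrowing by resident firms from foreign banks 413.7, domestic pension funds' purchases of foreign equities 419.1.)

-5695.7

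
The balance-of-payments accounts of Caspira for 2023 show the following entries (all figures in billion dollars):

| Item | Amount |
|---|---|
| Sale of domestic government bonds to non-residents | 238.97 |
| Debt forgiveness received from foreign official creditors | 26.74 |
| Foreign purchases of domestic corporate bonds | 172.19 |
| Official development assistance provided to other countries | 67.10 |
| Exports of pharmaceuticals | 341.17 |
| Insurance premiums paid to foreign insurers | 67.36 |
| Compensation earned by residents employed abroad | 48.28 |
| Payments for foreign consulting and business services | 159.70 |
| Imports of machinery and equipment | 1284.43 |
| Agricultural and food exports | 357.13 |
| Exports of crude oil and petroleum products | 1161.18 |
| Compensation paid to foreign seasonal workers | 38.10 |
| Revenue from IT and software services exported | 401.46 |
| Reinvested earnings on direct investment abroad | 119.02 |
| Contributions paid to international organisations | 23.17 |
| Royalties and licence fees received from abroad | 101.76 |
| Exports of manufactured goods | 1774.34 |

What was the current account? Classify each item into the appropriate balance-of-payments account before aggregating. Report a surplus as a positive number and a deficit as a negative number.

2664.48

Goods: 1774.34 + 341.17 - 1284.43 + 1161.18 + 357.13 = 2349.39
Services: 101.76 + 401.46 - 67.36 - 159.70 = 276.16
Primary income: -38.10 + 48.28 + 119.02 = 129.20
Secondary income: -23.17 - 67.10 = -90.27
Current account = 2349.39 + 276.16 + 129.20 + (-90.27) = 2664.48
(Excluded from the current account — financial account: sale of domestic government bonds to non-residents 238.97, foreign purchases of domestic corporate bonds 172.19; capital account: debt forgiveness received from foreign official creditors 26.74.)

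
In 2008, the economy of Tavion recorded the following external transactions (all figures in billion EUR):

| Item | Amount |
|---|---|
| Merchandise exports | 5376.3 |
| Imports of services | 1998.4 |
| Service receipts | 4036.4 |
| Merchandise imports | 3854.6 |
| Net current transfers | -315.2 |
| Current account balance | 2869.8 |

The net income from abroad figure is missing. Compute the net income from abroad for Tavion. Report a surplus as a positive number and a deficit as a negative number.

-374.7

Current account = goods balance + services balance + net primary income + net secondary income
Sum of the known components = 3244.5
Net income from abroad = CA - (known components) = 2869.8 - 3244.5 = -374.7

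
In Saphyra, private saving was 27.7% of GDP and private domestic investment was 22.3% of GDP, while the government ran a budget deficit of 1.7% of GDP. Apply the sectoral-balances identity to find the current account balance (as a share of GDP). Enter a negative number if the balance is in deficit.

By the sectoral-balances identity, CA = (S_private - I) + (T - G).
Private balance = 27.7 - 22.3 = 5.4
Government balance (T - G) = -1.7
CA = 5.4 + (-1.7) = 3.7

3.7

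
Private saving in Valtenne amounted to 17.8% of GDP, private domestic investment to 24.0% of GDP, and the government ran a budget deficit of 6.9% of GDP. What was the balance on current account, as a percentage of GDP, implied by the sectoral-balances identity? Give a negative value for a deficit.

-13.1

By the sectoral-balances identity, CA = (S_private - I) + (T - G).
Private balance = 17.8 - 24.0 = -6.2
Government balance (T - G) = -6.9
CA = -6.2 + (-6.9) = -13.1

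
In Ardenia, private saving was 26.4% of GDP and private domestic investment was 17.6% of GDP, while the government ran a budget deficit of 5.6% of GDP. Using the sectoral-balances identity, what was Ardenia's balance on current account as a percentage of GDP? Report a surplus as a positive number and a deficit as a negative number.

By the sectoral-balances identity, CA = (S_private - I) + (T - G).
Private balance = 26.4 - 17.6 = 8.8
Government balance (T - G) = -5.6
CA = 8.8 + (-5.6) = 3.2

3.2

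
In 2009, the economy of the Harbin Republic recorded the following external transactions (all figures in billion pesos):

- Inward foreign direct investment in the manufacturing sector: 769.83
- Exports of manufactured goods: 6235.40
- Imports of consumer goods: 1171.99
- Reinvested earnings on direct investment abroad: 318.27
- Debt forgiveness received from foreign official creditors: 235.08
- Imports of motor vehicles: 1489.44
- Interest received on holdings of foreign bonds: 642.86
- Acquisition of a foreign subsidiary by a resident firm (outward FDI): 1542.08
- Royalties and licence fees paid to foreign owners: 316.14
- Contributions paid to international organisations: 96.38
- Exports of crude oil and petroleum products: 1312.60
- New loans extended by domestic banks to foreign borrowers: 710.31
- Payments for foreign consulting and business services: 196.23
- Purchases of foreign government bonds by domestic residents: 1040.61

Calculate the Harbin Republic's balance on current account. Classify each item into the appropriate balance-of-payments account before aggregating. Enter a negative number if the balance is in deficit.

5238.95

Goods: 6235.40 - 1489.44 - 1171.99 + 1312.60 = 4886.57
Services: -316.14 - 196.23 = -512.37
Primary income: 318.27 + 642.86 = 961.13
Secondary income: -96.38
Current account = 4886.57 + (-512.37) + 961.13 + (-96.38) = 5238.95
(Excluded from the current account — financial account: inward foreign direct investment in the manufacturing sector 769.83, acquisition of a foreign subsidiary by a resident firm (outward FDI) 1542.08, new loans extended by domestic banks to foreign borrowers 710.31, purchases of foreign government bonds by domestic residents 1040.61; capital account: debt forgiveness received from foreign official creditors 235.08.)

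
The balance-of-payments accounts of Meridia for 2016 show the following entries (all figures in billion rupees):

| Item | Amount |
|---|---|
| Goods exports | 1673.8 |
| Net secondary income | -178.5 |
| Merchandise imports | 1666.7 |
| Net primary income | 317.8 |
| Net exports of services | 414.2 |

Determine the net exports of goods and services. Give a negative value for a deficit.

Goods balance = 1673.8 - 1666.7 = 7.1
Services balance = 414.2
Trade balance (goods + services) = 7.1 + 414.2 = 421.3

421.3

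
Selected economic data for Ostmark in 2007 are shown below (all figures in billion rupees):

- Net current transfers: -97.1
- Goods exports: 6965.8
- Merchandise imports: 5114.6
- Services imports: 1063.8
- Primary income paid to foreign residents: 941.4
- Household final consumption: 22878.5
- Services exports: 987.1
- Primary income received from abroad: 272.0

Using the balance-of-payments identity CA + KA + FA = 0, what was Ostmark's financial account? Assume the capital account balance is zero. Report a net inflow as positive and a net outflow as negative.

-1008.0

Goods balance = 6965.8 - 5114.6 = 1851.2
Services balance = 987.1 - 1063.8 = -76.7
Trade balance (goods + services) = 1851.2 + (-76.7) = 1774.5
Net primary income = 272.0 - 941.4 = -669.4
Net secondary income = -97.1
Current account = 1774.5 + (-669.4) + (-97.1) = 1008.0
Financial account = -(1008.0) = -1008.0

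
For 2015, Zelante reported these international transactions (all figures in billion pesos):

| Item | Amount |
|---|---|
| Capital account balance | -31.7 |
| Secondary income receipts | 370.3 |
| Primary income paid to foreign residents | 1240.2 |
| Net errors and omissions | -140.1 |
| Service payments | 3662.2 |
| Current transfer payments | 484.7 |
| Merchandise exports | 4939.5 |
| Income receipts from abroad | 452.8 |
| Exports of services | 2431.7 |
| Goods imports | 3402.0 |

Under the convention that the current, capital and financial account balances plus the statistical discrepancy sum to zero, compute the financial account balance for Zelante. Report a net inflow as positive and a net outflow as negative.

766.6

Goods balance = 4939.5 - 3402.0 = 1537.5
Services balance = 2431.7 - 3662.2 = -1230.5
Trade balance (goods + services) = 1537.5 + (-1230.5) = 307.0
Net primary income = 452.8 - 1240.2 = -787.4
Net secondary income = 370.3 - 484.7 = -114.4
Current account = 307.0 + (-787.4) + (-114.4) = -594.8
Financial account = -(-594.8 + (-31.7) + (-140.1)) = 766.6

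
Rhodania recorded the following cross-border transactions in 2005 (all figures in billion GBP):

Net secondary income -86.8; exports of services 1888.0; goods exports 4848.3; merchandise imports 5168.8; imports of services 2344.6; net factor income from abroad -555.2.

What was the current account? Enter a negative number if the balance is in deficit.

Goods balance = 4848.3 - 5168.8 = -320.5
Services balance = 1888.0 - 2344.6 = -456.6
Trade balance (goods + services) = -320.5 + (-456.6) = -777.1
Net primary income = -555.2
Net secondary income = -86.8
Current account = -777.1 + (-555.2) + (-86.8) = -1419.1

-1419.1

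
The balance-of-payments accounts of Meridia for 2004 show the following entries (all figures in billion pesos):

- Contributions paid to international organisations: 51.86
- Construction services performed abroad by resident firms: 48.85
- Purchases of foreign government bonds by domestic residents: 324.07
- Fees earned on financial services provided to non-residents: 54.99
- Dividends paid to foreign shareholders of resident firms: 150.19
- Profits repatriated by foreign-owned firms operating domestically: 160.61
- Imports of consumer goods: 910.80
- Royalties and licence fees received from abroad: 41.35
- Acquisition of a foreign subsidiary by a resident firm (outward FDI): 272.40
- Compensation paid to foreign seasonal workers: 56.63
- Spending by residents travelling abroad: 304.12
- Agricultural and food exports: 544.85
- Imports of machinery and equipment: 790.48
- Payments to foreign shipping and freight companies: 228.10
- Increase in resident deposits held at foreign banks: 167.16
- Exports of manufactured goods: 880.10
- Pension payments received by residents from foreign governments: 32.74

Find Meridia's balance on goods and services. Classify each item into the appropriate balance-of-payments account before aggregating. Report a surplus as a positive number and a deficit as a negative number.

-663.36

Goods: 880.10 - 790.48 - 910.80 + 544.85 = -276.33
Services: -304.12 + 48.85 + 41.35 - 228.10 + 54.99 = -387.03
Trade balance = -276.33 + (-387.03) = -663.36
(Excluded from the trade balance — secondary income: contributions paid to international organisations 51.86, pension payments received by residents from foreign governments 32.74; financial account: purchases of foreign government bonds by domestic residents 324.07, acquisition of a foreign subsidiary by a resident firm (outward FDI) 272.40, increase in resident deposits held at foreign banks 167.16; primary income: dividends paid to foreign shareholders of resident firms 150.19, profits repatriated by foreign-owned firms operating domestically 160.61, compensation paid to foreign seasonal workers 56.63.)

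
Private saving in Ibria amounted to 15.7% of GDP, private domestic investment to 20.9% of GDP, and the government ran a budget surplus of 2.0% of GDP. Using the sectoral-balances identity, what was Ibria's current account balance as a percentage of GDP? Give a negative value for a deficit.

-3.2

By the sectoral-balances identity, CA = (S_private - I) + (T - G).
Private balance = 15.7 - 20.9 = -5.2
Government balance (T - G) = 2.0
CA = -5.2 + 2.0 = -3.2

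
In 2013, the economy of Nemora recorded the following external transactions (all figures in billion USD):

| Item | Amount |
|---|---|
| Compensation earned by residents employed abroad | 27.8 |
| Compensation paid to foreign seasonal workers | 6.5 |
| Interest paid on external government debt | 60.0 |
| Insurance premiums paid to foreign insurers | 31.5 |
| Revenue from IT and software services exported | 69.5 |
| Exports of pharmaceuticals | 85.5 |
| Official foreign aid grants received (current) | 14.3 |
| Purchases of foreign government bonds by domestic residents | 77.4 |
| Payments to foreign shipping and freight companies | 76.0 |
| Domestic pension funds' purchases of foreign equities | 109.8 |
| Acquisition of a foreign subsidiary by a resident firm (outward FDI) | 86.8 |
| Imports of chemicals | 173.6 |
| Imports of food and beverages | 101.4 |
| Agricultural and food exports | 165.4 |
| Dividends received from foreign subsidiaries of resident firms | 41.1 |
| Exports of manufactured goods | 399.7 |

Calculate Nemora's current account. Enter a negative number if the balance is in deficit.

Goods: 85.5 - 173.6 - 101.4 + 165.4 + 399.7 = 375.6
Services: -31.5 + 69.5 - 76.0 = -38.0
Primary income: 41.1 - 6.5 + 27.8 - 60.0 = 2.4
Secondary income: 14.3
Current account = 375.6 + (-38.0) + 2.4 + 14.3 = 354.3
(Excluded from the current account — financial account: purchases of foreign government bonds by domestic residents 77.4, domestic pension funds' purchases of foreign equities 109.8, acquisition of a foreign subsidiary by a resident firm (outward FDI) 86.8.)

354.3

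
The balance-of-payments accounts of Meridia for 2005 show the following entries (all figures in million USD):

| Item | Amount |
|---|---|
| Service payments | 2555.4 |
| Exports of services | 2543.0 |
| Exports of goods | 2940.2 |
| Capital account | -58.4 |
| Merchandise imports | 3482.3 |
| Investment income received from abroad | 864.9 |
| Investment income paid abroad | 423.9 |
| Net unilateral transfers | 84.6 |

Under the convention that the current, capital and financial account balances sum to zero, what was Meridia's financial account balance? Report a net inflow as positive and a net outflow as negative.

Goods balance = 2940.2 - 3482.3 = -542.1
Services balance = 2543.0 - 2555.4 = -12.4
Trade balance (goods + services) = -542.1 + (-12.4) = -554.5
Net primary income = 864.9 - 423.9 = 441.0
Net secondary income = 84.6
Current account = -554.5 + 441.0 + 84.6 = -28.9
Financial account = -(-28.9 + (-58.4)) = 87.3

87.3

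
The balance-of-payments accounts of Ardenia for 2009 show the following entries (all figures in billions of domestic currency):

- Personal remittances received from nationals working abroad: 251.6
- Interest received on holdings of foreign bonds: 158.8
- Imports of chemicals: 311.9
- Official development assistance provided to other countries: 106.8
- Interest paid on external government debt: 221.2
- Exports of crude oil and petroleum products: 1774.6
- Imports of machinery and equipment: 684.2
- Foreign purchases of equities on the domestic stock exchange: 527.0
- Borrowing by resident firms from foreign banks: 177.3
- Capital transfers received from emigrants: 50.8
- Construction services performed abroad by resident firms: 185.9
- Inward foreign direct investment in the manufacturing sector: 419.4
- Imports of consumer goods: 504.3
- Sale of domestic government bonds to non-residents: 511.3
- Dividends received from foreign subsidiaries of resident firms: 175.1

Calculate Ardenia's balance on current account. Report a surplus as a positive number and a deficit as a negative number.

Goods: -311.9 + 1774.6 - 684.2 - 504.3 = 274.2
Services: 185.9
Primary income: 158.8 + 175.1 - 221.2 = 112.7
Secondary income: 251.6 - 106.8 = 144.8
Current account = 274.2 + 185.9 + 112.7 + 144.8 = 717.6
(Excluded from the current account — financial account: foreign purchases of equities on the domestic stock exchange 527.0, borrowing by resident firms from foreign banks 177.3, inward foreign direct investment in the manufacturing sector 419.4, sale of domestic government bonds to non-residents 511.3; capital account: capital transfers received from emigrants 50.8.)

717.6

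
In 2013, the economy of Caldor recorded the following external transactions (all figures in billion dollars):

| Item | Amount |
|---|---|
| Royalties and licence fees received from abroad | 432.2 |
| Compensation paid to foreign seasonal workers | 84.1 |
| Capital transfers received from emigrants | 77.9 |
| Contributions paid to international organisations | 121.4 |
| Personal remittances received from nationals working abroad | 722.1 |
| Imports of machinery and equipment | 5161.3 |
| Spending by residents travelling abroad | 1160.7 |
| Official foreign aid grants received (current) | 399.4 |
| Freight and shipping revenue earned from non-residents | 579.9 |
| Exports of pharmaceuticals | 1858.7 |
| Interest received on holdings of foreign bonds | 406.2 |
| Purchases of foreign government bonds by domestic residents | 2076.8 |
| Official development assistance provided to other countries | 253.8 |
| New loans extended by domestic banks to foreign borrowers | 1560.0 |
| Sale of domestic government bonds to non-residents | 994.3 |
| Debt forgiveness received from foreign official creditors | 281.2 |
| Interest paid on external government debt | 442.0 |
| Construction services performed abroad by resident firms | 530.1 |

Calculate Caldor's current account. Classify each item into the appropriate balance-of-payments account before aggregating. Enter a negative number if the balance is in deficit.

Goods: -5161.3 + 1858.7 = -3302.6
Services: 579.9 + 432.2 + 530.1 - 1160.7 = 381.5
Primary income: -84.1 + 406.2 - 442.0 = -119.9
Secondary income: -253.8 + 722.1 + 399.4 - 121.4 = 746.3
Current account = (-3302.6) + 381.5 + (-119.9) + 746.3 = -2294.7
(Excluded from the current account — capital account: capital transfers received from emigrants 77.9, debt forgiveness received from foreign official creditors 281.2; financial account: purchases of foreign government bonds by domestic residents 2076.8, new loans extended by domestic banks to foreign borrowers 1560.0, sale of domestic government bonds to non-residents 994.3.)

-2294.7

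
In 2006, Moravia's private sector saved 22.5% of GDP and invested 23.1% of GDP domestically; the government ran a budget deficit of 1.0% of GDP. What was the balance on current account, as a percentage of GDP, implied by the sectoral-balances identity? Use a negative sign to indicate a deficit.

-1.6

By the sectoral-balances identity, CA = (S_private - I) + (T - G).
Private balance = 22.5 - 23.1 = -0.6
Government balance (T - G) = -1.0
CA = -0.6 + (-1.0) = -1.6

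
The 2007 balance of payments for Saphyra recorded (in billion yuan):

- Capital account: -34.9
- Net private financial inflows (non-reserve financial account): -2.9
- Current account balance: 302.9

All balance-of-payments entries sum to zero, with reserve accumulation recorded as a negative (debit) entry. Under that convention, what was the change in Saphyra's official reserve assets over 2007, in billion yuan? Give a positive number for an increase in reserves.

Official reserve transactions balance = -(302.9 + (-34.9) + (-2.9)) = -265.1
An accumulation of reserves is recorded as a debit (negative entry), so the change in the stock of reserves is the negative of that balance.
Change in official reserves = -(-265.1) = 265.1

265.1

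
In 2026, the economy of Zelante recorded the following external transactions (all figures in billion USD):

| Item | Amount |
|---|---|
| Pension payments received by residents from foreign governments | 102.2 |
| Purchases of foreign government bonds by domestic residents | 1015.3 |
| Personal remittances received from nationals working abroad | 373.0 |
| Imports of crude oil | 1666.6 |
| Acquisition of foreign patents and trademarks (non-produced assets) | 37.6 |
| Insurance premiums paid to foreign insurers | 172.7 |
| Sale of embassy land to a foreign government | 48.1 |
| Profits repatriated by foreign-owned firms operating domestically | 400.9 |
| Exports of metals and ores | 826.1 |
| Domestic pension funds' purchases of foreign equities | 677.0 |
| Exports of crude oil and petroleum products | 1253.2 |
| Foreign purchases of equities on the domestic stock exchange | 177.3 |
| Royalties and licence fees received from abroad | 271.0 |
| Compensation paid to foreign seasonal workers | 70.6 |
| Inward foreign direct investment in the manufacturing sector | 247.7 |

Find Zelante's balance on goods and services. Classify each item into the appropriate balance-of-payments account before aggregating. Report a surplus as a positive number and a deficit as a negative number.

511.0

Goods: 826.1 + 1253.2 - 1666.6 = 412.7
Services: 271.0 - 172.7 = 98.3
Trade balance = 412.7 + 98.3 = 511.0
(Excluded from the trade balance — secondary income: pension payments received by residents from foreign governments 102.2, personal remittances received from nationals working abroad 373.0; financial account: purchases of foreign government bonds by domestic residents 1015.3, domestic pension funds' purchases of foreign equities 677.0, foreign purchases of equities on the domestic stock exchange 177.3, inward foreign direct investment in the manufacturing sector 247.7; capital account: acquisition of foreign patents and trademarks (non-produced assets) 37.6, sale of embassy land to a foreign government 48.1; primary income: profits repatriated by foreign-owned firms operating domestically 400.9, compensation paid to foreign seasonal workers 70.6.)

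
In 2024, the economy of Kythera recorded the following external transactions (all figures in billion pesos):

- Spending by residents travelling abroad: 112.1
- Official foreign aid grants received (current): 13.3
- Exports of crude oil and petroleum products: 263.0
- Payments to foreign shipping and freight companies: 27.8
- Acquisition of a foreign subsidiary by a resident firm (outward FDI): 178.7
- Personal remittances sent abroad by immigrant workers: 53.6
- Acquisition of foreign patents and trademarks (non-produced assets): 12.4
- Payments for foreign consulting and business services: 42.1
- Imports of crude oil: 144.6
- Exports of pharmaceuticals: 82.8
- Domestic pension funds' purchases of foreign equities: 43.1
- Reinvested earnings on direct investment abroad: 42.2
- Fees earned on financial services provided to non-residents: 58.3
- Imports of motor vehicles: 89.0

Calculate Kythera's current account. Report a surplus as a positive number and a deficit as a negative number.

-9.6

Goods: -89.0 - 144.6 + 82.8 + 263.0 = 112.2
Services: -27.8 - 112.1 - 42.1 + 58.3 = -123.7
Primary income: 42.2
Secondary income: 13.3 - 53.6 = -40.3
Current account = 112.2 + (-123.7) + 42.2 + (-40.3) = -9.6
(Excluded from the current account — financial account: acquisition of a foreign subsidiary by a resident firm (outward FDI) 178.7, domestic pension funds' purchases of foreign equities 43.1; capital account: acquisition of foreign patents and trademarks (non-produced assets) 12.4.)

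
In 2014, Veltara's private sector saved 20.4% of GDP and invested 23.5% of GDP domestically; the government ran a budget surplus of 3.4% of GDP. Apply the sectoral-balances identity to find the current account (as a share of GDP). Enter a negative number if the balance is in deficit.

By the sectoral-balances identity, CA = (S_private - I) + (T - G).
Private balance = 20.4 - 23.5 = -3.1
Government balance (T - G) = 3.4
CA = -3.1 + 3.4 = 0.3

0.3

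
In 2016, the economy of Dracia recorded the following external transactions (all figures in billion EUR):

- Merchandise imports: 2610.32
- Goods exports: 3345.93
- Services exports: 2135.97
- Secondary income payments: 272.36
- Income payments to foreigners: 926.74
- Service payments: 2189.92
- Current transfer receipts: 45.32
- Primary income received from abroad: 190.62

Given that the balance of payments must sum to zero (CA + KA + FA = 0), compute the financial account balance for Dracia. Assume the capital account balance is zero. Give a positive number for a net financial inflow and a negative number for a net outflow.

281.50

Goods balance = 3345.93 - 2610.32 = 735.61
Services balance = 2135.97 - 2189.92 = -53.95
Trade balance (goods + services) = 735.61 + (-53.95) = 681.66
Net primary income = 190.62 - 926.74 = -736.12
Net secondary income = 45.32 - 272.36 = -227.04
Current account = 681.66 + (-736.12) + (-227.04) = -281.50
Financial account = -(-281.50) = 281.50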